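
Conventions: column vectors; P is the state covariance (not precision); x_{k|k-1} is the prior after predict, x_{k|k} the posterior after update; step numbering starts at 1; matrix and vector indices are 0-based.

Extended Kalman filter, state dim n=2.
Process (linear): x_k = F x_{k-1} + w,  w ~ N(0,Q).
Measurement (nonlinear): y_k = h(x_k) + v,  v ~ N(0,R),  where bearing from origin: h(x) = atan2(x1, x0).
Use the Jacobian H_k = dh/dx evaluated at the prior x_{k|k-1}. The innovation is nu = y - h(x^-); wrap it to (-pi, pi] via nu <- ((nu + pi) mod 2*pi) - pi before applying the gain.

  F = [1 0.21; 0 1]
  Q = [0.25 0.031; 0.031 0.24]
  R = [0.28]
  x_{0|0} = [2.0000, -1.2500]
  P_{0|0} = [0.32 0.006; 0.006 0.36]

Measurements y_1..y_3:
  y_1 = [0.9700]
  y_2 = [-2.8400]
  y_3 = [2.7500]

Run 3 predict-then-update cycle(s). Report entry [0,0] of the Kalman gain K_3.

K[0,0] = 0.8451

step 1: x^-=[1.7375, -1.2500]  P^-=[0.5884 0.1126; 0.1126 0.6000]  H_jac=[0.2728 0.3793]  S=[0.4334]  K=[0.4689; 0.5959]  nu=[1.5936]  x^+=[2.4848, -0.3003]  P^+=[0.4931 -0.0085; -0.0085 0.4461]
step 2: x^-=[2.4218, -0.3003]  P^-=[0.7592 0.1162; 0.1162 0.6861]  H_jac=[0.0504 0.4067]  S=[0.4002]  K=[0.2137; 0.7119]  nu=[-2.7166]  x^+=[1.8411, -2.2343]  P^+=[0.7409 0.0553; 0.0553 0.4833]
step 3: x^-=[1.3720, -2.2343]  P^-=[1.0354 0.1878; 0.1878 0.7233]  H_jac=[0.3250 0.1996]  S=[0.4426]  K=[0.8451; 0.4641]  nu=[-2.5131]  x^+=[-0.7519, -3.4006]  P^+=[0.7193 0.0142; 0.0142 0.6280]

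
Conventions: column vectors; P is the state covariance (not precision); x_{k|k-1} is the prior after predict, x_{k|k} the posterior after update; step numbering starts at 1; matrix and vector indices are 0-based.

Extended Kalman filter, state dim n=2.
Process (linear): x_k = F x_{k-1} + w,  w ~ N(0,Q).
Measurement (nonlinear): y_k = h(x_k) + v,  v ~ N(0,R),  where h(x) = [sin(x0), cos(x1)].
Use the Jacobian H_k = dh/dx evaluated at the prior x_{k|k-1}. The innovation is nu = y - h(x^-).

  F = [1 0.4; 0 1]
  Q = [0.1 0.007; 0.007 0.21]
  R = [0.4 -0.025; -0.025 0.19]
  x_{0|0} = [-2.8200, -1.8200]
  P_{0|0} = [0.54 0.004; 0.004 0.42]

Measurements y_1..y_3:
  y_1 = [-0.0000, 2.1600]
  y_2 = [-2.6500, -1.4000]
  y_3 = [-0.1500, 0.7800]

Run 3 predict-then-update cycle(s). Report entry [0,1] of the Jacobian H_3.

H_jac[0,1] = 0.0000

step 1: x^-=[-3.5480, -1.8200]  P^-=[0.7104 0.1790; 0.1790 0.6300]  H_jac=[-0.9185 0.0000; 0.0000 0.9691]  S=[0.9994 -0.1843; -0.1843 0.7817]  K=[-0.6398 0.0710; -0.0214 0.7760]  nu=[-0.3953, 2.4066]  x^+=[-3.1241, 0.0560]  P^+=[0.2806 0.0304; 0.0304 0.1527]
step 2: x^-=[-3.1017, 0.0560]  P^-=[0.4293 0.0985; 0.0985 0.3627]  H_jac=[-0.9992 0.0000; 0.0000 -0.0560]  S=[0.8287 -0.0195; -0.0195 0.1911]  K=[-0.5196 -0.0818; -0.1216 -0.1187]  nu=[-2.6101, -2.3984]  x^+=[-1.5491, 0.6580]  P^+=[0.2060 0.0457; 0.0457 0.3483]
step 3: x^-=[-1.2859, 0.6580]  P^-=[0.3983 0.1920; 0.1920 0.5583]  H_jac=[0.2811 0.0000; 0.0000 -0.6116]  S=[0.4315 -0.0580; -0.0580 0.3988]  K=[0.2242 -0.2618; 0.0102 -0.8547]  nu=[0.8097, -0.0112]  x^+=[-1.1014, 0.6758]  P^+=[0.3424 0.0905; 0.0905 0.2659]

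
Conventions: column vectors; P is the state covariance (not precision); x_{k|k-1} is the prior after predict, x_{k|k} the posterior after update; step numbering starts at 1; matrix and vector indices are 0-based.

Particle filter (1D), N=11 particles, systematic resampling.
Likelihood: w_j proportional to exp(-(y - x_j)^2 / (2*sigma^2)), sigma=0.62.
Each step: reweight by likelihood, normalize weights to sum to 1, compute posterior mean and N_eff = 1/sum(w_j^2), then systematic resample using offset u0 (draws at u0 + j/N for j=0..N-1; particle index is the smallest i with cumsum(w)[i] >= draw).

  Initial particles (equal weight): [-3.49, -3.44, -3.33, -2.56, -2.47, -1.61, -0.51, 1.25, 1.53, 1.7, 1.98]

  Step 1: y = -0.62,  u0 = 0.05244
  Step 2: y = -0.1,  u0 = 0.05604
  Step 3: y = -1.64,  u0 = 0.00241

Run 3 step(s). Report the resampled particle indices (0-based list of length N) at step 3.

resampled_idx = [0, 1, 2, 3, 4, 5, 6, 7, 8, 9, 10]

step 1: w=[0.0000, 0.0000, 0.0001, 0.0058, 0.0090, 0.2154, 0.7588, 0.0082, 0.0019, 0.0007, 0.0001]  mean=-0.7566  Neff=1.6066  idx=[5, 5, 6, 6, 6, 6, 6, 6, 6, 6, 6]
step 2: w=[0.0070, 0.0070, 0.1096, 0.1096, 0.1096, 0.1096, 0.1096, 0.1096, 0.1096, 0.1096, 0.1096]  mean=-0.5255  Neff=9.2498  idx=[2, 3, 4, 4, 5, 6, 7, 8, 9, 9, 10]
step 3: w=[0.0909, 0.0909, 0.0909, 0.0909, 0.0909, 0.0909, 0.0909, 0.0909, 0.0909, 0.0909, 0.0909]  mean=-0.5100  Neff=11.0000  idx=[0, 1, 2, 3, 4, 5, 6, 7, 8, 9, 10]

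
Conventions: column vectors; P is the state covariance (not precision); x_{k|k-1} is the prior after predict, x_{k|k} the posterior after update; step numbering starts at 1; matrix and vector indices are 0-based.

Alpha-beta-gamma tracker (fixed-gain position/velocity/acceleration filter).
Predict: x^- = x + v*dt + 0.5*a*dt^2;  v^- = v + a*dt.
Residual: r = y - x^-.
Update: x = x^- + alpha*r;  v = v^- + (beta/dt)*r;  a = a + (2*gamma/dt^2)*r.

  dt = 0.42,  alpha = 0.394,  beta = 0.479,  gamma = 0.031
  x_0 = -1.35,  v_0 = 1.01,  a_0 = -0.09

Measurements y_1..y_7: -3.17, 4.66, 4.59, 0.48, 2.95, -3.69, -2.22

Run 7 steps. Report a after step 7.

step 1: x_pred=-0.9337  r=-2.2363  x^+=-1.8148  v^+=-1.5782  a^+=-0.8760
step 2: x_pred=-2.5549  r=7.2149  x^+=0.2878  v^+=6.2823  a^+=1.6599
step 3: x_pred=3.0727  r=1.5173  x^+=3.6705  v^+=8.7099  a^+=2.1932
step 4: x_pred=7.5221  r=-7.0421  x^+=4.7475  v^+=1.5996  a^+=-0.2820
step 5: x_pred=5.3945  r=-2.4445  x^+=4.4314  v^+=-1.3067  a^+=-1.1412
step 6: x_pred=3.7819  r=-7.4719  x^+=0.8380  v^+=-10.3075  a^+=-3.7673
step 7: x_pred=-3.8235  r=1.6035  x^+=-3.1917  v^+=-10.0611  a^+=-3.2038

a_post = -3.2038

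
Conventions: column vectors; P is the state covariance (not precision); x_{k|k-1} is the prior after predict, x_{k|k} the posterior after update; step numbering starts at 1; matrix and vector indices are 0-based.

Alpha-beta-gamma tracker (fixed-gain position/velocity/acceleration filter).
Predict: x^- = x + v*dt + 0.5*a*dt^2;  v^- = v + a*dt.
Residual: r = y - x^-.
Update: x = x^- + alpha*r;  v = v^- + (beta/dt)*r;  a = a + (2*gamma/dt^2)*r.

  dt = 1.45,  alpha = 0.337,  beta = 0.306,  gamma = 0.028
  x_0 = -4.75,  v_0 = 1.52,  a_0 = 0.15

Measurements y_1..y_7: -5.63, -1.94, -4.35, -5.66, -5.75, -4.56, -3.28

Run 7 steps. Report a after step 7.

step 1: x_pred=-2.3883  r=-3.2417  x^+=-3.4808  v^+=1.0534  a^+=0.0637
step 2: x_pred=-1.8864  r=-0.0536  x^+=-1.9045  v^+=1.1344  a^+=0.0622
step 3: x_pred=-0.1942  r=-4.1558  x^+=-1.5947  v^+=0.3476  a^+=-0.0485
step 4: x_pred=-1.1416  r=-4.5184  x^+=-2.6643  v^+=-0.6762  a^+=-0.1688
step 5: x_pred=-3.8223  r=-1.9277  x^+=-4.4719  v^+=-1.3278  a^+=-0.2202
step 6: x_pred=-6.6286  r=2.0686  x^+=-5.9315  v^+=-1.2105  a^+=-0.1651
step 7: x_pred=-7.8602  r=4.5802  x^+=-6.3167  v^+=-0.4832  a^+=-0.0431

a_post = -0.0431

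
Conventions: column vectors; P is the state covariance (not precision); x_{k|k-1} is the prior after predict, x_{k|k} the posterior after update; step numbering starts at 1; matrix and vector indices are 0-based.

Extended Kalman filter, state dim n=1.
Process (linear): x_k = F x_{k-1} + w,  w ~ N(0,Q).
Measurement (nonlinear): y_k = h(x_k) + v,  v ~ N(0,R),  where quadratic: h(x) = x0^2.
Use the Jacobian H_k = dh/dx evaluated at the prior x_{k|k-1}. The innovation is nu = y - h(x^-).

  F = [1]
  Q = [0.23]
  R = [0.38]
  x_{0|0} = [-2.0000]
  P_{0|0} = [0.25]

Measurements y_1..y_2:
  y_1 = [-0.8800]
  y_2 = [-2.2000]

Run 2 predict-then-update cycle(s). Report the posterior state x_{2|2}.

x_post = [0.2901]

step 1: x^-=[-2.0000]  P^-=[0.4800]  H_jac=[-4.0000]  S=[8.0600]  K=[-0.2382]  nu=[-4.8800]  x^+=[-0.8375]  P^+=[0.0226]
step 2: x^-=[-0.8375]  P^-=[0.2526]  H_jac=[-1.6750]  S=[1.0888]  K=[-0.3886]  nu=[-2.9014]  x^+=[0.2901]  P^+=[0.0882]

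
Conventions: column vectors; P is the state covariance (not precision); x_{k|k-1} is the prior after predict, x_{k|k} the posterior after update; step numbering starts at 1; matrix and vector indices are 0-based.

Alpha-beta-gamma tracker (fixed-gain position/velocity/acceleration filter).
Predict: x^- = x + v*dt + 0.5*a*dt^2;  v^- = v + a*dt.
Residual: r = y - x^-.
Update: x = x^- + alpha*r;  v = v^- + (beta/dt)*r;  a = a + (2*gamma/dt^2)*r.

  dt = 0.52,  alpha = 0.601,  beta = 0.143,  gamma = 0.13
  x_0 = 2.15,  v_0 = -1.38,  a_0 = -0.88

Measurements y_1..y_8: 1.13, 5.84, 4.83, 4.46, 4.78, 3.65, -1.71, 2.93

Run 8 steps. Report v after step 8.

step 1: x_pred=1.3134  r=-0.1834  x^+=1.2032  v^+=-1.8880  a^+=-1.0564
step 2: x_pred=0.0786  r=5.7614  x^+=3.5412  v^+=-0.8530  a^+=4.4835
step 3: x_pred=3.7038  r=1.1262  x^+=4.3807  v^+=1.7881  a^+=5.5663
step 4: x_pred=6.0630  r=-1.6030  x^+=5.0996  v^+=4.2418  a^+=4.0249
step 5: x_pred=7.8495  r=-3.0695  x^+=6.0047  v^+=5.4906  a^+=1.0735
step 6: x_pred=9.0050  r=-5.3550  x^+=5.7866  v^+=4.5762  a^+=-4.0756
step 7: x_pred=7.6153  r=-9.3253  x^+=2.0108  v^+=-0.1075  a^+=-13.0422
step 8: x_pred=0.1916  r=2.7384  x^+=1.8374  v^+=-6.1364  a^+=-10.4090

v_post = -6.1364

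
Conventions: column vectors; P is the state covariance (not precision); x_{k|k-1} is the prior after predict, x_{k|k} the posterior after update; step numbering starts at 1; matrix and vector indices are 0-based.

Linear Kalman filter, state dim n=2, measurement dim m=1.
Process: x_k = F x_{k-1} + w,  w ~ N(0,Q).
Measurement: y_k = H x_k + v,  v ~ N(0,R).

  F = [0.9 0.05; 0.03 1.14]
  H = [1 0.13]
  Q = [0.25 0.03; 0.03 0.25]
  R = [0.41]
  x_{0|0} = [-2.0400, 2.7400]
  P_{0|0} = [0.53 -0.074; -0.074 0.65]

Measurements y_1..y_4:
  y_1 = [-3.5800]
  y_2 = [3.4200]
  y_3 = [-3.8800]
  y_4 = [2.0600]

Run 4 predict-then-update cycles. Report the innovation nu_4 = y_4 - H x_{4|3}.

step 1: x^-=[-1.6990, 3.0624]  P^-=[0.6743 0.0053; 0.0053 1.0902]  S=[1.1041]  K=[0.6113; 0.1332]  nu=[-2.2791]  x^+=[-3.0923, 2.7589]  P^+=[0.2616 -0.0846; -0.0846 1.0706]
step 2: x^-=[-2.6451, 3.0523]  P^-=[0.4570 0.0112; 0.0112 1.6358]  S=[0.8975]  K=[0.5108; 0.2494]  nu=[5.6683]  x^+=[0.2501, 4.4660]  P^+=[0.2228 -0.1031; -0.1031 1.5799]
step 3: x^-=[0.4484, 5.0987]  P^-=[0.4252 0.0201; 0.0201 2.2964]  S=[0.8792]  K=[0.4865; 0.3624]  nu=[-4.9913]  x^+=[-1.9801, 3.2898]  P^+=[0.2170 -0.1349; -0.1349 2.1810]
step 4: x^-=[-1.6176, 3.6910]  P^-=[0.4191 0.0215; 0.0215 3.0753]  S=[0.8867]  K=[0.4758; 0.4752]  nu=[3.1977]  x^+=[-0.0960, 5.2105]  P^+=[0.2184 -0.1789; -0.1789 2.8751]

innov = [3.1977]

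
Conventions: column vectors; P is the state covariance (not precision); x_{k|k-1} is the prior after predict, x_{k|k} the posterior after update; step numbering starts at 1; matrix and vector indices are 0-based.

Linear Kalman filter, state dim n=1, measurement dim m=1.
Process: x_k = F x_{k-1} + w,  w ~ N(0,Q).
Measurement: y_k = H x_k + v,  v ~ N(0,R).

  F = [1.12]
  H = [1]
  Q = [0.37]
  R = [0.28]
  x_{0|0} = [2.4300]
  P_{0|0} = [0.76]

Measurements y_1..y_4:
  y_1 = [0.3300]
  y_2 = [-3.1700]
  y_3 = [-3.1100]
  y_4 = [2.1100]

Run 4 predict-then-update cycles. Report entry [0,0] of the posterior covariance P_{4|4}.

P_post[0,0] = 0.1921

step 1: x^-=[2.7216]  P^-=[1.3233]  S=[1.6033]  K=[0.8254]  nu=[-2.3916]  x^+=[0.7477]  P^+=[0.2311]
step 2: x^-=[0.8374]  P^-=[0.6599]  S=[0.9399]  K=[0.7021]  nu=[-4.0074]  x^+=[-1.9762]  P^+=[0.1966]
step 3: x^-=[-2.2133]  P^-=[0.6166]  S=[0.8966]  K=[0.6877]  nu=[-0.8967]  x^+=[-2.8300]  P^+=[0.1926]
step 4: x^-=[-3.1696]  P^-=[0.6115]  S=[0.8915]  K=[0.6859]  nu=[5.2796]  x^+=[0.4519]  P^+=[0.1921]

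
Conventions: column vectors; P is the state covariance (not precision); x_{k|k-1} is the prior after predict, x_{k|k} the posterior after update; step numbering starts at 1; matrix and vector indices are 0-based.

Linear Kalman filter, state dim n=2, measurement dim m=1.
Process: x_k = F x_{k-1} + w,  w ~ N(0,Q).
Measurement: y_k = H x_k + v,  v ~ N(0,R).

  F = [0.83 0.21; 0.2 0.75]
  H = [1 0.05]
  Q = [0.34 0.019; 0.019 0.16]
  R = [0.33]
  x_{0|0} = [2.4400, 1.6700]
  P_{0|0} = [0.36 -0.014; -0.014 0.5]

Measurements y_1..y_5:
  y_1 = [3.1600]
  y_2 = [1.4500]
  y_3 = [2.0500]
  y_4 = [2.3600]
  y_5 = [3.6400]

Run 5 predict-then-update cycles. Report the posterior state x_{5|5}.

step 1: x^-=[2.3759, 1.7405]  P^-=[0.6052 0.1482; 0.1482 0.4515]  S=[0.9511]  K=[0.6441; 0.1796]  nu=[0.6971]  x^+=[2.8249, 1.8657]  P^+=[0.2106 0.0382; 0.0382 0.4208]
step 2: x^-=[2.7364, 1.9642]  P^-=[0.5170 0.1456; 0.1456 0.4166]  S=[0.8626]  K=[0.6078; 0.1930]  nu=[-1.3846]  x^+=[1.8949, 1.6970]  P^+=[0.1983 0.0445; 0.0445 0.3845]
step 3: x^-=[1.9291, 1.6517]  P^-=[0.5091 0.1420; 0.1420 0.3975]  S=[0.8543]  K=[0.6042; 0.1895]  nu=[0.0383]  x^+=[1.9523, 1.6590]  P^+=[0.1972 0.0442; 0.0442 0.3668]
step 4: x^-=[1.9688, 1.6347]  P^-=[0.5074 0.1389; 0.1389 0.3875]  S=[0.8523]  K=[0.6035; 0.1857]  nu=[0.3095]  x^+=[2.1556, 1.6922]  P^+=[0.1970 0.0434; 0.0434 0.3581]
step 5: x^-=[2.1445, 1.7002]  P^-=[0.5066 0.1369; 0.1369 0.3823]  S=[0.8513]  K=[0.6032; 0.1833]  nu=[1.4105]  x^+=[2.9953, 1.9588]  P^+=[0.1969 0.0428; 0.0428 0.3537]

x_post = [2.9953, 1.9588]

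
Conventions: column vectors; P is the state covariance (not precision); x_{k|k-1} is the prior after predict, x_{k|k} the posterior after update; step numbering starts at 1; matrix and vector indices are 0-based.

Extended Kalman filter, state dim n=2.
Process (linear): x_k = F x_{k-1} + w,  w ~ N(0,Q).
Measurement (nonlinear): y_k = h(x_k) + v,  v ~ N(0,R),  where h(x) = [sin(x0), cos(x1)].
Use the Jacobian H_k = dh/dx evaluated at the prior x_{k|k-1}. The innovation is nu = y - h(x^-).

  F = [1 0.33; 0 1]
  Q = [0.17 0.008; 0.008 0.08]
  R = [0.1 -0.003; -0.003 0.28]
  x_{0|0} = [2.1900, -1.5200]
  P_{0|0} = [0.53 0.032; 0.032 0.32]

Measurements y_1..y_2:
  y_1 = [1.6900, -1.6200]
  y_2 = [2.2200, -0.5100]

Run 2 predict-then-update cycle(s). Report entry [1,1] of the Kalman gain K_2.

step 1: x^-=[1.6884, -1.5200]  P^-=[0.7560 0.1456; 0.1456 0.4000]  H_jac=[-0.1173 0.0000; 0.0000 0.9987]  S=[0.1104 -0.0201; -0.0201 0.6790]  K=[-0.7686 0.1915; -0.0481 0.5869]  nu=[0.6969, -1.6708]  x^+=[0.8329, -2.5342]  P^+=[0.6600 0.0560; 0.0560 0.1647]
step 2: x^-=[-0.0034, -2.5342]  P^-=[0.8848 0.1183; 0.1183 0.2447]  H_jac=[1.0000 0.0000; 0.0000 0.5708]  S=[0.9848 0.0645; 0.0645 0.3597]  K=[0.8967 0.0269; 0.0958 0.3711]  nu=[2.2234, 0.3111]  x^+=[1.9987, -2.2056]  P^+=[0.0896 0.0085; 0.0085 0.1815]

K[1,1] = 0.3711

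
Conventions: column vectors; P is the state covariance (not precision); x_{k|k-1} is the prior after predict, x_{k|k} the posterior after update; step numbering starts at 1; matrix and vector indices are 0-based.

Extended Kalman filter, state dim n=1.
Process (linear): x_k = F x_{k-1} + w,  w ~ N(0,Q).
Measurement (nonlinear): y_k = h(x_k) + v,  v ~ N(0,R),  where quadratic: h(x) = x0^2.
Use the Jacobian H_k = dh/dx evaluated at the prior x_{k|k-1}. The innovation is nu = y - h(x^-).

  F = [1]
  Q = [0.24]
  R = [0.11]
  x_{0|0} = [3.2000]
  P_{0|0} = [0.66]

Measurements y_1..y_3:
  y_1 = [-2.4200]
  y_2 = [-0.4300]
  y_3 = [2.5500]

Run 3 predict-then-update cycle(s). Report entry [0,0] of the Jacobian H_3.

H_jac[0,0] = 0.9879

step 1: x^-=[3.2000]  P^-=[0.9000]  H_jac=[6.4000]  S=[36.9740]  K=[0.1558]  nu=[-12.6600]  x^+=[1.2278]  P^+=[0.0027]
step 2: x^-=[1.2278]  P^-=[0.2427]  H_jac=[2.4555]  S=[1.5732]  K=[0.3788]  nu=[-1.9374]  x^+=[0.4939]  P^+=[0.0170]
step 3: x^-=[0.4939]  P^-=[0.2570]  H_jac=[0.9879]  S=[0.3608]  K=[0.7036]  nu=[2.3060]  x^+=[2.1165]  P^+=[0.0784]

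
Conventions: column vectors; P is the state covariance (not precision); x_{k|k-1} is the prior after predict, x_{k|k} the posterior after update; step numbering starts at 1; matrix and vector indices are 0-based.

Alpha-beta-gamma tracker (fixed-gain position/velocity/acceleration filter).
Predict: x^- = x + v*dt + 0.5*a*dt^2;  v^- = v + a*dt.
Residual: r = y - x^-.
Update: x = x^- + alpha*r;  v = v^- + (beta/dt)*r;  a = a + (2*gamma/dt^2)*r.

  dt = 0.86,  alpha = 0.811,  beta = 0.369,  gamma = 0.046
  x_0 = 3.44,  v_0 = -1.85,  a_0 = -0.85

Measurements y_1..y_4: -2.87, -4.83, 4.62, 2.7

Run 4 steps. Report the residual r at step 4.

resid = 0.4390

step 1: x_pred=1.5347  r=-4.4047  x^+=-2.0375  v^+=-4.4709  a^+=-1.3979
step 2: x_pred=-6.3994  r=1.5694  x^+=-5.1266  v^+=-4.9997  a^+=-1.2027
step 3: x_pred=-9.8711  r=14.4911  x^+=1.8812  v^+=0.1837  a^+=0.5999
step 4: x_pred=2.2610  r=0.4390  x^+=2.6170  v^+=0.8880  a^+=0.6545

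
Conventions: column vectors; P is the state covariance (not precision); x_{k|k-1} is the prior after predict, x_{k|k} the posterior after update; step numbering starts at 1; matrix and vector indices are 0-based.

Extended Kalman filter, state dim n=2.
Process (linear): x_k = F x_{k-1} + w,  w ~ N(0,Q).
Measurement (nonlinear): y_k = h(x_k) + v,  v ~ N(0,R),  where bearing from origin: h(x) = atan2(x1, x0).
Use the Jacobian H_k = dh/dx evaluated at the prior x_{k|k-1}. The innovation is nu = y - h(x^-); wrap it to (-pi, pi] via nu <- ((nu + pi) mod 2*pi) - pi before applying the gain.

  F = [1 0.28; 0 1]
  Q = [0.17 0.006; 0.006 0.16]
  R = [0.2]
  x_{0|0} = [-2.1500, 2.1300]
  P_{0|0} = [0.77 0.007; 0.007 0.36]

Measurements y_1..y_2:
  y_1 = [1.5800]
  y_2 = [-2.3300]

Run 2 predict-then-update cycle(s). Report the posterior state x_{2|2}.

x_post = [-2.5687, 1.9589]

step 1: x^-=[-1.5536, 2.1300]  P^-=[0.9721 0.1138; 0.1138 0.5200]  H_jac=[-0.3064 -0.2235]  S=[0.3329]  K=[-0.9714; -0.4540]  nu=[-0.6210]  x^+=[-0.9504, 2.4119]  P^+=[0.6580 -0.0330; -0.0330 0.4514]
step 2: x^-=[-0.2750, 2.4119]  P^-=[0.8450 0.0994; 0.0994 0.6114]  H_jac=[-0.4093 -0.0467]  S=[0.3467]  K=[-1.0110; -0.1997]  nu=[2.2688]  x^+=[-2.5687, 1.9589]  P^+=[0.4906 0.0294; 0.0294 0.5976]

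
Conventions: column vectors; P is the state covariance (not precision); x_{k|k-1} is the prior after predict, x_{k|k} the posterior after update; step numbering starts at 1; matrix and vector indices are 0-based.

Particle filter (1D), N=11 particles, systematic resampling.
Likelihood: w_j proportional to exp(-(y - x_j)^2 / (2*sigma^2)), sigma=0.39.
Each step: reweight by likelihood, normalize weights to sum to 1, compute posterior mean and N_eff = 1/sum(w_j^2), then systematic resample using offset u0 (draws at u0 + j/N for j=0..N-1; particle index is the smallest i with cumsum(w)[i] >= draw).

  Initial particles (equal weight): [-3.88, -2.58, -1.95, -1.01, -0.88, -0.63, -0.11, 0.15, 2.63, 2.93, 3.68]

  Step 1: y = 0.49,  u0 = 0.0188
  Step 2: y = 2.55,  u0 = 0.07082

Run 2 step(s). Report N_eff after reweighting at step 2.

step 1: w=[0.0000, 0.0000, 0.0000, 0.0006, 0.0021, 0.0160, 0.3035, 0.6778, 0.0000, 0.0000, 0.0000]  mean=0.0557  Neff=1.8124  idx=[6, 6, 6, 6, 7, 7, 7, 7, 7, 7, 7]
step 2: w=[0.0019, 0.0019, 0.0019, 0.0019, 0.1418, 0.1418, 0.1418, 0.1418, 0.1418, 0.1418, 0.1418]  mean=0.1480  Neff=7.1056  idx=[4, 5, 5, 6, 7, 7, 8, 8, 9, 10, 10]

N_eff = 7.1056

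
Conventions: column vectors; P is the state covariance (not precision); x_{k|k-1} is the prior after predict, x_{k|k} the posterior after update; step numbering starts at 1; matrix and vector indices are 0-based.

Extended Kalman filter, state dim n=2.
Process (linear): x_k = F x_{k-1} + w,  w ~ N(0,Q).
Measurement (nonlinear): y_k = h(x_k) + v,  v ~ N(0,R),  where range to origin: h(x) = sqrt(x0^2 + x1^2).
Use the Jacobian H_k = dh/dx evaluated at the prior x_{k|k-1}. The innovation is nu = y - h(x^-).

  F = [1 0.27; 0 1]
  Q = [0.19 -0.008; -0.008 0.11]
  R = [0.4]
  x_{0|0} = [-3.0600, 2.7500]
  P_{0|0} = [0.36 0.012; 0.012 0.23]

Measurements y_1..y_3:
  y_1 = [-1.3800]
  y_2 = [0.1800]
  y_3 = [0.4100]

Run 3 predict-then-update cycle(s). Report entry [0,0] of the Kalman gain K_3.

step 1: x^-=[-2.3175, 2.7500]  P^-=[0.5732 0.0661; 0.0661 0.3400]  H_jac=[-0.6444 0.7647]  S=[0.7717]  K=[-0.4132; 0.2817]  nu=[-4.9763]  x^+=[-0.2614, 1.3482]  P^+=[0.4415 0.1559; 0.1559 0.2788]
step 2: x^-=[0.1026, 1.3482]  P^-=[0.7360 0.2232; 0.2232 0.3888]  H_jac=[0.0759 0.9971]  S=[0.8246]  K=[0.3377; 0.4907]  nu=[-1.1721]  x^+=[-0.2931, 0.7731]  P^+=[0.6420 0.0866; 0.0866 0.1902]
step 3: x^-=[-0.0844, 0.7731]  P^-=[0.8926 0.1299; 0.1299 0.3002]  H_jac=[-0.1085 0.9941]  S=[0.6792]  K=[0.0476; 0.4187]  nu=[-0.3677]  x^+=[-0.1019, 0.6191]  P^+=[0.8911 0.1164; 0.1164 0.1812]

K[0,0] = 0.0476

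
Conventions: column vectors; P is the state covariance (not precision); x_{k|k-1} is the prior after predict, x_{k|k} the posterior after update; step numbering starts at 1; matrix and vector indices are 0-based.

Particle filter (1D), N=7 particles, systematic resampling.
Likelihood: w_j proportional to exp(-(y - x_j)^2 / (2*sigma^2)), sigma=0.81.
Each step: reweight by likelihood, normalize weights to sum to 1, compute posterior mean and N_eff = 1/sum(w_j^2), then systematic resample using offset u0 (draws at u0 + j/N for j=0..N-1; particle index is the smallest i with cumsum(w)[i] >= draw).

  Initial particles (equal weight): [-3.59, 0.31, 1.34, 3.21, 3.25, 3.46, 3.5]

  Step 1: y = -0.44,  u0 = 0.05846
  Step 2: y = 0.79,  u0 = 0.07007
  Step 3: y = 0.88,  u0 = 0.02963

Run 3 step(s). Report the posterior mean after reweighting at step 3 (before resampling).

step 1: w=[0.0007, 0.8786, 0.1206, 0.0001, 0.0000, 0.0000, 0.0000]  mean=0.4318  Neff=1.2715  idx=[1, 1, 1, 1, 1, 1, 2]
step 2: w=[0.1440, 0.1440, 0.1440, 0.1440, 0.1440, 0.1440, 0.1363]  mean=0.4503  Neff=6.9975  idx=[0, 1, 2, 3, 4, 5, 6]
step 3: w=[0.1410, 0.1410, 0.1410, 0.1410, 0.1410, 0.1410, 0.1538]  mean=0.4684  Neff=6.9932  idx=[0, 1, 2, 3, 4, 5, 6]

post_mean = 0.4684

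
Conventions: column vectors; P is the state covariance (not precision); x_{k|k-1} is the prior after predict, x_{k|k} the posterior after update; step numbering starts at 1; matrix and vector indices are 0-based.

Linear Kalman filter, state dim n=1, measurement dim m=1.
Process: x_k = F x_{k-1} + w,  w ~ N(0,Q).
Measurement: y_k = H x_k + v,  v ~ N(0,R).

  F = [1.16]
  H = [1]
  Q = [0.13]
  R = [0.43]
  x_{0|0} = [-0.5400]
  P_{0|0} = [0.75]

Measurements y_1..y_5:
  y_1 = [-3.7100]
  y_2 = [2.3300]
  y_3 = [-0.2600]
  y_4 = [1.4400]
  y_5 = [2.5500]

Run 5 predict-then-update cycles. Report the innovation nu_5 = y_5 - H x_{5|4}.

innov = [1.8648]

step 1: x^-=[-0.6264]  P^-=[1.1392]  S=[1.5692]  K=[0.7260]  nu=[-3.0836]  x^+=[-2.8650]  P^+=[0.3122]
step 2: x^-=[-3.3234]  P^-=[0.5501]  S=[0.9801]  K=[0.5612]  nu=[5.6534]  x^+=[-0.1504]  P^+=[0.2413]
step 3: x^-=[-0.1745]  P^-=[0.4547]  S=[0.8847]  K=[0.5140]  nu=[-0.0855]  x^+=[-0.2185]  P^+=[0.2210]
step 4: x^-=[-0.2534]  P^-=[0.4274]  S=[0.8574]  K=[0.4985]  nu=[1.6934]  x^+=[0.5907]  P^+=[0.2143]
step 5: x^-=[0.6852]  P^-=[0.4184]  S=[0.8484]  K=[0.4932]  nu=[1.8648]  x^+=[1.6049]  P^+=[0.2121]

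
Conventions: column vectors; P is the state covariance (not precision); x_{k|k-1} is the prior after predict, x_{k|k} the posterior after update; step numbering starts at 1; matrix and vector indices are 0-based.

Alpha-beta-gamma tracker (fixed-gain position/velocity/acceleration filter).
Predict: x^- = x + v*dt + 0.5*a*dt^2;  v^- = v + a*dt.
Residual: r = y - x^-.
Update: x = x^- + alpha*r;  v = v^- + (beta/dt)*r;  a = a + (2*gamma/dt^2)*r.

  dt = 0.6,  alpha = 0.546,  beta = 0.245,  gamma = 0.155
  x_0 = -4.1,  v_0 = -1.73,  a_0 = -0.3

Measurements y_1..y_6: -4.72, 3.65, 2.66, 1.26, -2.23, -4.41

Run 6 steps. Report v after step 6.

v_post = -3.4124

step 1: x_pred=-5.1920  r=0.4720  x^+=-4.9343  v^+=-1.7173  a^+=0.1064
step 2: x_pred=-5.9455  r=9.5955  x^+=-0.7064  v^+=2.2648  a^+=8.3692
step 3: x_pred=2.1590  r=0.5010  x^+=2.4325  v^+=7.4909  a^+=8.8007
step 4: x_pred=8.5112  r=-7.2512  x^+=4.5520  v^+=9.8104  a^+=2.5566
step 5: x_pred=10.8985  r=-13.1285  x^+=3.7303  v^+=5.9836  a^+=-8.7485
step 6: x_pred=5.7457  r=-10.1557  x^+=0.2007  v^+=-3.4124  a^+=-17.4937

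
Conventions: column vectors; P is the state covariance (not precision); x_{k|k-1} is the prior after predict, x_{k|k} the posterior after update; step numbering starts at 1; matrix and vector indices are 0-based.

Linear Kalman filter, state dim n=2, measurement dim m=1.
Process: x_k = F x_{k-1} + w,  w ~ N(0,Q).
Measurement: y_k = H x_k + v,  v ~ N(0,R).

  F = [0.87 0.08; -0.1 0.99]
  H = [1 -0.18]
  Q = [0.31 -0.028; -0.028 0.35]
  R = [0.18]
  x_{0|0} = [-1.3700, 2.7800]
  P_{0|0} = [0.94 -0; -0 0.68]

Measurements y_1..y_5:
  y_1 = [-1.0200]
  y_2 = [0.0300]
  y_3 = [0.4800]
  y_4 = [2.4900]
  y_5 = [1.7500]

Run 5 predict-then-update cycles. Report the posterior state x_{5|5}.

x_post = [2.1726, 2.2071]

step 1: x^-=[-0.9695, 2.8892]  P^-=[1.0258 -0.0559; -0.0559 1.0259]  S=[1.2592]  K=[0.8227; -0.1911]  nu=[0.4696]  x^+=[-0.5832, 2.7995]  P^+=[0.1736 0.1420; 0.1420 0.9799]
step 2: x^-=[-0.2834, 2.8298]  P^-=[0.4675 0.1557; 0.1557 1.2840]  S=[0.6330]  K=[0.6942; -0.1192]  nu=[0.8228]  x^+=[0.2877, 2.7317]  P^+=[0.1624 0.2080; 0.2080 1.2750]
step 3: x^-=[0.4689, 2.6756]  P^-=[0.4700 0.2364; 0.2364 1.5601]  S=[0.6155]  K=[0.6946; -0.0722]  nu=[0.4927]  x^+=[0.8111, 2.6401]  P^+=[0.1731 0.2672; 0.2672 1.5569]
step 4: x^-=[0.9169, 2.5326]  P^-=[0.4882 0.3083; 0.3083 1.8247]  S=[0.6163]  K=[0.7021; -0.0327]  nu=[2.0290]  x^+=[2.3414, 2.4662]  P^+=[0.1844 0.3224; 0.3224 1.8241]
step 5: x^-=[2.2343, 2.2074]  P^-=[0.5061 0.3756; 0.3756 2.0758]  S=[0.6182]  K=[0.7094; 0.0031]  nu=[-0.0869]  x^+=[2.1726, 2.2071]  P^+=[0.1950 0.3742; 0.3742 2.0758]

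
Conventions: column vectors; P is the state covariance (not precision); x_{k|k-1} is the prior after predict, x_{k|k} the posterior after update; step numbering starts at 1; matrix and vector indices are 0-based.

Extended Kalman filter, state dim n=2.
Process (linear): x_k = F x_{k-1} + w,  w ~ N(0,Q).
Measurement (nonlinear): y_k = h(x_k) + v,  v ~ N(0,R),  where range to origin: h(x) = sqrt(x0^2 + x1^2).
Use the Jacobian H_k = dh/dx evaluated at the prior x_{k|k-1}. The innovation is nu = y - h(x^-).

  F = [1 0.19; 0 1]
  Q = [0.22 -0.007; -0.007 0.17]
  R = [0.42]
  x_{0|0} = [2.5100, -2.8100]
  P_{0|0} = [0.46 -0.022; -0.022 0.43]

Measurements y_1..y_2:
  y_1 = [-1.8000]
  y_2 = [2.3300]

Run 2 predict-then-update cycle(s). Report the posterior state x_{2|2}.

step 1: x^-=[1.9761, -2.8100]  P^-=[0.6872 0.0527; 0.0527 0.6000]  H_jac=[0.5752 -0.8180]  S=[0.9992]  K=[0.3524; -0.4608]  nu=[-5.2353]  x^+=[0.1310, -0.3975]  P^+=[0.5630 0.2150; 0.2150 0.3878]
step 2: x^-=[0.0555, -0.3975]  P^-=[0.8787 0.2817; 0.2817 0.5578]  H_jac=[0.1382 -0.9904]  S=[0.9068]  K=[-0.1737; -0.5663]  nu=[1.9287]  x^+=[-0.2796, -1.4897]  P^+=[0.8514 0.1925; 0.1925 0.2670]

x_post = [-0.2796, -1.4897]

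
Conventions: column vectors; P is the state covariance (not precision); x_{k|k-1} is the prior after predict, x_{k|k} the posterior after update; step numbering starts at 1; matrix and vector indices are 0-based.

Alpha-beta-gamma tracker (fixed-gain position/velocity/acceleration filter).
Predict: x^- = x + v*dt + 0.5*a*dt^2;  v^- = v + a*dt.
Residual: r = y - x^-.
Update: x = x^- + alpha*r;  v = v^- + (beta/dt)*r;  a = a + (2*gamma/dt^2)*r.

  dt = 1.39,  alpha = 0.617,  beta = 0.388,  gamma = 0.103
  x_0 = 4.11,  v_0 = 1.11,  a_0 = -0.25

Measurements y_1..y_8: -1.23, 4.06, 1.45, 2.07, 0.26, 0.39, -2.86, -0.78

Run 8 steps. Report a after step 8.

a_post = 0.1247

step 1: x_pred=5.4114  r=-6.6414  x^+=1.3137  v^+=-1.0914  a^+=-0.9581
step 2: x_pred=-1.1289  r=5.1889  x^+=2.0726  v^+=-0.9747  a^+=-0.4049
step 3: x_pred=0.3267  r=1.1233  x^+=1.0198  v^+=-1.2239  a^+=-0.2851
step 4: x_pred=-0.9569  r=3.0269  x^+=0.9107  v^+=-0.7753  a^+=0.0376
step 5: x_pred=-0.1306  r=0.3906  x^+=0.1104  v^+=-0.6140  a^+=0.0793
step 6: x_pred=-0.6664  r=1.0564  x^+=-0.0146  v^+=-0.2089  a^+=0.1919
step 7: x_pred=-0.1196  r=-2.7404  x^+=-1.8104  v^+=-0.7071  a^+=-0.1003
step 8: x_pred=-2.8901  r=2.1101  x^+=-1.5882  v^+=-0.2575  a^+=0.1247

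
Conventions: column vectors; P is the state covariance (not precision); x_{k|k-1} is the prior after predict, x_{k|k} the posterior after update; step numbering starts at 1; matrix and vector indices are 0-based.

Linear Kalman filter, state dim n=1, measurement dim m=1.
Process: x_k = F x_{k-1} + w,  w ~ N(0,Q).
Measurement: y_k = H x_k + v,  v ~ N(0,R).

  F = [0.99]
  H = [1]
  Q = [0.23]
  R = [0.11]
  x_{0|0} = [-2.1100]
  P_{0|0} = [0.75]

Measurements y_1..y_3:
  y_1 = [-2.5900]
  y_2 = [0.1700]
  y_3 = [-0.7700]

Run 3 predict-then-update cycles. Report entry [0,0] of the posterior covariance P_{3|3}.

P_post[0,0] = 0.0812

step 1: x^-=[-2.0889]  P^-=[0.9651]  S=[1.0751]  K=[0.8977]  nu=[-0.5011]  x^+=[-2.5387]  P^+=[0.0987]
step 2: x^-=[-2.5133]  P^-=[0.3268]  S=[0.4368]  K=[0.7482]  nu=[2.6833]  x^+=[-0.5058]  P^+=[0.0823]
step 3: x^-=[-0.5007]  P^-=[0.3107]  S=[0.4207]  K=[0.7385]  nu=[-0.2693]  x^+=[-0.6996]  P^+=[0.0812]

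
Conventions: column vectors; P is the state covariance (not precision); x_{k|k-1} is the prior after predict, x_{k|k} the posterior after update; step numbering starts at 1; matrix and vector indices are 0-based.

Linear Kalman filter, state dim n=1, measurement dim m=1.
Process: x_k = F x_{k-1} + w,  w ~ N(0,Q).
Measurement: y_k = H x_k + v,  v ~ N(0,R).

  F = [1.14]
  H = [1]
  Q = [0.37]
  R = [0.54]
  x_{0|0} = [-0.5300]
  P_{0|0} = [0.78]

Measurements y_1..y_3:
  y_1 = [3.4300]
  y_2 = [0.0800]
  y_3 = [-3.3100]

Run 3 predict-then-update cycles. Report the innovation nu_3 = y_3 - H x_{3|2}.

step 1: x^-=[-0.6042]  P^-=[1.3837]  S=[1.9237]  K=[0.7193]  nu=[4.0342]  x^+=[2.2976]  P^+=[0.3884]
step 2: x^-=[2.6192]  P^-=[0.8748]  S=[1.4148]  K=[0.6183]  nu=[-2.5392]  x^+=[1.0492]  P^+=[0.3339]
step 3: x^-=[1.1961]  P^-=[0.8039]  S=[1.3439]  K=[0.5982]  nu=[-4.5061]  x^+=[-1.4994]  P^+=[0.3230]

innov = [-4.5061]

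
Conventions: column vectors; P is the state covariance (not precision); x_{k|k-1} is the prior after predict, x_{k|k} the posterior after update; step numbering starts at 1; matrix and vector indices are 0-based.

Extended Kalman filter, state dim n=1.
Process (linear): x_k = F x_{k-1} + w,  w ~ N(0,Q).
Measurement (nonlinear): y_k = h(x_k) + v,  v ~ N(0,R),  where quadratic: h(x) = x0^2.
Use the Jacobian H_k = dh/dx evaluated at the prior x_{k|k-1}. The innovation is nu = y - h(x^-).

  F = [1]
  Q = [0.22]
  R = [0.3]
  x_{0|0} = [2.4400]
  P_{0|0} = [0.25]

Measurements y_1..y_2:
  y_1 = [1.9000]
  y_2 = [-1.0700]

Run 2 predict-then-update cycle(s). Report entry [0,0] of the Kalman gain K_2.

step 1: x^-=[2.4400]  P^-=[0.4700]  H_jac=[4.8800]  S=[11.4928]  K=[0.1996]  nu=[-4.0536]  x^+=[1.6310]  P^+=[0.0123]
step 2: x^-=[1.6310]  P^-=[0.2323]  H_jac=[3.2621]  S=[2.7716]  K=[0.2734]  nu=[-3.7302]  x^+=[0.6113]  P^+=[0.0251]

K[0,0] = 0.2734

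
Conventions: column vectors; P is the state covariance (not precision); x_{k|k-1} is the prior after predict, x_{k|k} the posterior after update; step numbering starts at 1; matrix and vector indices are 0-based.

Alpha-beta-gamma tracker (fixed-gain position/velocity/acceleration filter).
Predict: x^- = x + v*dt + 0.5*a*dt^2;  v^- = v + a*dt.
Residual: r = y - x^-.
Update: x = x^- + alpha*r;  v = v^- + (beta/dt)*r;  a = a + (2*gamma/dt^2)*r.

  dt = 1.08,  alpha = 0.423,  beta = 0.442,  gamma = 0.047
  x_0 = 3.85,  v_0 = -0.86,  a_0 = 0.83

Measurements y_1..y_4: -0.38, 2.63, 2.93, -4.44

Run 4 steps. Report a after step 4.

a_post = 0.1173

step 1: x_pred=3.4053  r=-3.7853  x^+=1.8041  v^+=-1.5128  a^+=0.5249
step 2: x_pred=0.4765  r=2.1535  x^+=1.3874  v^+=-0.0645  a^+=0.6985
step 3: x_pred=1.7252  r=1.2048  x^+=2.2348  v^+=1.1830  a^+=0.7956
step 4: x_pred=3.9765  r=-8.4165  x^+=0.4163  v^+=-1.4023  a^+=0.1173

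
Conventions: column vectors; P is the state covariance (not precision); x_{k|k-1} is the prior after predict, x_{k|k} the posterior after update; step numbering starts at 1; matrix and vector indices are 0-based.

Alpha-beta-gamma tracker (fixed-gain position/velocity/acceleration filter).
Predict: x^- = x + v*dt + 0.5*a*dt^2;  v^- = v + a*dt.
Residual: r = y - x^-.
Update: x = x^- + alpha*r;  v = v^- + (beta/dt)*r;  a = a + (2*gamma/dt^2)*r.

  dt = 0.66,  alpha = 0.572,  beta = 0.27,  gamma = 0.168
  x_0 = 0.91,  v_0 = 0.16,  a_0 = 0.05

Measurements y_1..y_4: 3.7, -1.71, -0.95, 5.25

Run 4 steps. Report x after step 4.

x_post = 2.0915

step 1: x_pred=1.0265  r=2.6735  x^+=2.5557  v^+=1.2867  a^+=2.1122
step 2: x_pred=3.8650  r=-5.5750  x^+=0.6761  v^+=0.4001  a^+=-2.1881
step 3: x_pred=0.4636  r=-1.4136  x^+=-0.3450  v^+=-1.6223  a^+=-3.2784
step 4: x_pred=-2.1298  r=7.3798  x^+=2.0915  v^+=-0.7671  a^+=2.4139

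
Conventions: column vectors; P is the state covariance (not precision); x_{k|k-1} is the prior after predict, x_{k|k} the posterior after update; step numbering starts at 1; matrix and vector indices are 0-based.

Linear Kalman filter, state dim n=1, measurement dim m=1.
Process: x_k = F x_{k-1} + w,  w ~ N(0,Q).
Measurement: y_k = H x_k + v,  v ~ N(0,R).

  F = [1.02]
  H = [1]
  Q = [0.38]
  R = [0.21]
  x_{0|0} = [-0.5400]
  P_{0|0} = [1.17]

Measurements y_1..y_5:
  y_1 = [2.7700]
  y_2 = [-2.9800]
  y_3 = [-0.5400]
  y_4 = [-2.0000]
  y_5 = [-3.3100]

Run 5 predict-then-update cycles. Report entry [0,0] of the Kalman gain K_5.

K[0,0] = 0.7189

step 1: x^-=[-0.5508]  P^-=[1.5973]  S=[1.8073]  K=[0.8838]  nu=[3.3208]  x^+=[2.3841]  P^+=[0.1856]
step 2: x^-=[2.4318]  P^-=[0.5731]  S=[0.7831]  K=[0.7318]  nu=[-5.4118]  x^+=[-1.5287]  P^+=[0.1537]
step 3: x^-=[-1.5593]  P^-=[0.5399]  S=[0.7499]  K=[0.7200]  nu=[1.0193]  x^+=[-0.8254]  P^+=[0.1512]
step 4: x^-=[-0.8420]  P^-=[0.5373]  S=[0.7473]  K=[0.7190]  nu=[-1.1580]  x^+=[-1.6746]  P^+=[0.1510]
step 5: x^-=[-1.7081]  P^-=[0.5371]  S=[0.7471]  K=[0.7189]  nu=[-1.6019]  x^+=[-2.8597]  P^+=[0.1510]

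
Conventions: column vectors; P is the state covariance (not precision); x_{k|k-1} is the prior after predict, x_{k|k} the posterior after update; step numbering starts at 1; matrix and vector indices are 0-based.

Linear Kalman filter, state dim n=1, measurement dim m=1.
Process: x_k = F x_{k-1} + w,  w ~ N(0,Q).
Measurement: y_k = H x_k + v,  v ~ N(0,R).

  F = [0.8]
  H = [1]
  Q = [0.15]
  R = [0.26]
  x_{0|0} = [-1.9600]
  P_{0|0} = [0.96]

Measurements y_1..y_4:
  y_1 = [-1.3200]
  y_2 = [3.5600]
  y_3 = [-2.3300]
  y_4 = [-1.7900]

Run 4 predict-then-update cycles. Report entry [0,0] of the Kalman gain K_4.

K[0,0] = 0.4684

step 1: x^-=[-1.5680]  P^-=[0.7644]  S=[1.0244]  K=[0.7462]  nu=[0.2480]  x^+=[-1.3829]  P^+=[0.1940]
step 2: x^-=[-1.1064]  P^-=[0.2742]  S=[0.5342]  K=[0.5133]  nu=[4.6664]  x^+=[1.2887]  P^+=[0.1334]
step 3: x^-=[1.0310]  P^-=[0.2354]  S=[0.4954]  K=[0.4752]  nu=[-3.3610]  x^+=[-0.5661]  P^+=[0.1235]
step 4: x^-=[-0.4529]  P^-=[0.2291]  S=[0.4891]  K=[0.4684]  nu=[-1.3371]  x^+=[-1.0792]  P^+=[0.1218]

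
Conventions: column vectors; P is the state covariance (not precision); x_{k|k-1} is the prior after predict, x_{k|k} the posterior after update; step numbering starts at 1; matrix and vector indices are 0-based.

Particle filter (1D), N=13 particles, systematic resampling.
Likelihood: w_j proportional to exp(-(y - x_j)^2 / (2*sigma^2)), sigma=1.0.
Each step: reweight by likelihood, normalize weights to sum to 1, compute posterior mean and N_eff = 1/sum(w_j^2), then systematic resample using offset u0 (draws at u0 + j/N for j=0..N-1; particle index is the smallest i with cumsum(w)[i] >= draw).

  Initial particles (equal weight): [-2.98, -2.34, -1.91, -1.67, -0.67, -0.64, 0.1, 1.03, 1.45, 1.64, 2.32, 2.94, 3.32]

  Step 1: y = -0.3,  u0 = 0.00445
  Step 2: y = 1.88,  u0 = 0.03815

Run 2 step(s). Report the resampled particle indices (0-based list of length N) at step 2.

resampled_idx = [5, 8, 9, 10, 11, 11, 11, 11, 12, 12, 12, 12, 12]

step 1: w=[0.0062, 0.0281, 0.0616, 0.0881, 0.2104, 0.2126, 0.2080, 0.0930, 0.0487, 0.0343, 0.0073, 0.0012, 0.0003]  mean=-0.3613  Neff=6.3533  idx=[0, 2, 3, 4, 4, 4, 5, 5, 6, 6, 6, 7, 8]
step 2: w=[0.0000, 0.0003, 0.0008, 0.0160, 0.0160, 0.0160, 0.0172, 0.0172, 0.0845, 0.0845, 0.0845, 0.2872, 0.3758]  mean=0.8101  Neff=4.0570  idx=[5, 8, 9, 10, 11, 11, 11, 11, 12, 12, 12, 12, 12]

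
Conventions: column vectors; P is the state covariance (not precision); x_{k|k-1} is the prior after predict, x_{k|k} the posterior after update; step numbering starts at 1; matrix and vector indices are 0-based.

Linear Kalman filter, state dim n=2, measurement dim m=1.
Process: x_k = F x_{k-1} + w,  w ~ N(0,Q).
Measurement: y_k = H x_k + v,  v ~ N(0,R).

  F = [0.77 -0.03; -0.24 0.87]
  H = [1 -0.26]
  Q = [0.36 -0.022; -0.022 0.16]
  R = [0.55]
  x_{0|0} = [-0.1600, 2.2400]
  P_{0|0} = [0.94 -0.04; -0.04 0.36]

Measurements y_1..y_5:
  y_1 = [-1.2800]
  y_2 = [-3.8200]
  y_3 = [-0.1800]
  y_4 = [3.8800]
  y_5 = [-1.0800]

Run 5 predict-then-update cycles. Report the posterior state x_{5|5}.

x_post = [0.2923, 1.0349]

step 1: x^-=[-0.1904, 1.9872]  P^-=[0.9195 -0.2322; -0.2322 0.5033]  S=[1.6243]  K=[0.6033; -0.2235]  nu=[-0.5729]  x^+=[-0.5360, 2.1153]  P^+=[0.3284 -0.0132; -0.0132 0.4222]
step 2: x^-=[-0.4762, 1.9689]  P^-=[0.5557 -0.1026; -0.1026 0.5040]  S=[1.1931]  K=[0.4881; -0.1958]  nu=[-2.8319]  x^+=[-1.8585, 2.5235]  P^+=[0.2714 0.0114; 0.0114 0.4582]
step 3: x^-=[-1.5067, 2.6415]  P^-=[0.5208 -0.0764; -0.0764 0.5177]  S=[1.1455]  K=[0.4720; -0.1842]  nu=[2.0135]  x^+=[-0.5564, 2.2706]  P^+=[0.2656 0.0232; 0.0232 0.4788]
step 4: x^-=[-0.4965, 2.1090]  P^-=[0.5168 -0.0679; -0.0679 0.5280]  S=[1.1378]  K=[0.4697; -0.1803]  nu=[4.9249]  x^+=[1.8169, 1.2210]  P^+=[0.2658 0.0285; 0.0285 0.4910]
step 5: x^-=[1.3624, 0.6262]  P^-=[0.5167 -0.0646; -0.0646 0.5351]  S=[1.1365]  K=[0.4694; -0.1793]  nu=[-2.2796]  x^+=[0.2923, 1.0349]  P^+=[0.2663 0.0310; 0.0310 0.4985]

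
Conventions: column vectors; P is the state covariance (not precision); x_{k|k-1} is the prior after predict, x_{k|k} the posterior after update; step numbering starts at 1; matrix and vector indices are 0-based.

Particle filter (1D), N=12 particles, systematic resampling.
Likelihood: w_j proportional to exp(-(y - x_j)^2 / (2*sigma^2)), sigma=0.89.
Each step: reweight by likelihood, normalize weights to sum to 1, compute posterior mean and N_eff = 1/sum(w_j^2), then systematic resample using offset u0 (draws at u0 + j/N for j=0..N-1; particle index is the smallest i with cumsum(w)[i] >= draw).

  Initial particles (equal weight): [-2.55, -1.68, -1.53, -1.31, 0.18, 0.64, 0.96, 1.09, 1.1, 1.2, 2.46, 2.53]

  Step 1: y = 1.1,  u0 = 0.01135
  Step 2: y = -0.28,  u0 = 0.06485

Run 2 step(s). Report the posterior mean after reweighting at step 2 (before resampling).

step 1: w=[0.0000, 0.0013, 0.0021, 0.0042, 0.0965, 0.1440, 0.1626, 0.1646, 0.1646, 0.1636, 0.0512, 0.0453]  mean=1.0521  Neff=7.0352  idx=[4, 4, 5, 6, 6, 7, 7, 8, 8, 9, 9, 10]
step 2: w=[0.1816, 0.1816, 0.1217, 0.0786, 0.0786, 0.0635, 0.0635, 0.0624, 0.0624, 0.0521, 0.0521, 0.0018]  mean=0.6994  Neff=8.7384  idx=[0, 0, 1, 1, 2, 2, 4, 5, 6, 7, 9, 10]

post_mean = 0.6994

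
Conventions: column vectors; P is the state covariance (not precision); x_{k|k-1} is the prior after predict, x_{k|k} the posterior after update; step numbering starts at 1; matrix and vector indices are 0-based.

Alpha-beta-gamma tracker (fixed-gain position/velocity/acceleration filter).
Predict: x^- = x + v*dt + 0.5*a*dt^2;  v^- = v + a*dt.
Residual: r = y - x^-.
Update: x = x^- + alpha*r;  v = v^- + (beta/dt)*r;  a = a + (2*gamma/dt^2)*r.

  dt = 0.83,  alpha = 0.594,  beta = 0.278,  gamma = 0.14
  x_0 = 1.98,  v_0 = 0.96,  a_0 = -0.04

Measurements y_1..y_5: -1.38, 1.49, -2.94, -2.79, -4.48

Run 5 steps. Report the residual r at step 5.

step 1: x_pred=2.7630  r=-4.1430  x^+=0.3021  v^+=-0.4609  a^+=-1.7239
step 2: x_pred=-0.6743  r=2.1643  x^+=0.6113  v^+=-1.1668  a^+=-0.8443
step 3: x_pred=-0.6479  r=-2.2921  x^+=-2.0094  v^+=-2.6353  a^+=-1.7759
step 4: x_pred=-4.8084  r=2.0184  x^+=-3.6095  v^+=-3.4332  a^+=-0.9555
step 5: x_pred=-6.7881  r=2.3081  x^+=-5.4171  v^+=-3.4532  a^+=-0.0174

resid = 2.3081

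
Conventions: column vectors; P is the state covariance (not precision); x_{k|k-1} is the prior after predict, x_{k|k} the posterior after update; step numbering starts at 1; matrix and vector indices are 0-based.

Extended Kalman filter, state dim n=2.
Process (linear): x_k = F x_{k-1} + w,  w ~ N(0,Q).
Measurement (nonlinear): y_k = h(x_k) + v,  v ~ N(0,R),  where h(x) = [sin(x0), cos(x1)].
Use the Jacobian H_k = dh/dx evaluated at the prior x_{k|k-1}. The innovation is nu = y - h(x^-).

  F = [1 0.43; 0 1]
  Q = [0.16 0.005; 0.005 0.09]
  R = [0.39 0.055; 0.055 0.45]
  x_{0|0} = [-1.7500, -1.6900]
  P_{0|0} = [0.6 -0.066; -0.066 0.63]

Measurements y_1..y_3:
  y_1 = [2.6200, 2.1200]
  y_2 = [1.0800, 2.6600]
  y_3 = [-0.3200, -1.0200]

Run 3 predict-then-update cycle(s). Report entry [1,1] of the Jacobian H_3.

H_jac[1,1] = -0.0375

step 1: x^-=[-2.4767, -1.6900]  P^-=[0.8197 0.2099; 0.2099 0.7200]  H_jac=[-0.7870 0.0000; 0.0000 0.9929]  S=[0.8977 -0.1090; -0.1090 1.1598]  K=[-0.7049 0.1134; -0.1104 0.6060]  nu=[3.2370, 2.2389]  x^+=[-4.5043, -0.6906]  P^+=[0.3414 0.0124; 0.0124 0.2685]
step 2: x^-=[-4.8013, -0.6906]  P^-=[0.5617 0.1328; 0.1328 0.3585]  H_jac=[0.0888 0.0000; 0.0000 0.6370]  S=[0.3944 0.0625; 0.0625 0.5955]  K=[0.1057 0.1310; -0.0314 0.3868]  nu=[0.0839, 1.8892]  x^+=[-4.5449, 0.0375]  P^+=[0.5453 0.1017; 0.1017 0.2706]
step 3: x^-=[-4.5288, 0.0375]  P^-=[0.8428 0.2230; 0.2230 0.3606]  H_jac=[-0.1826 0.0000; 0.0000 -0.0375]  S=[0.4181 0.0565; 0.0565 0.4505]  K=[-0.3718 0.0281; -0.0949 -0.0181]  nu=[-1.3032, -2.0193]  x^+=[-4.1010, 0.1978]  P^+=[0.7858 0.2082; 0.2082 0.3564]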